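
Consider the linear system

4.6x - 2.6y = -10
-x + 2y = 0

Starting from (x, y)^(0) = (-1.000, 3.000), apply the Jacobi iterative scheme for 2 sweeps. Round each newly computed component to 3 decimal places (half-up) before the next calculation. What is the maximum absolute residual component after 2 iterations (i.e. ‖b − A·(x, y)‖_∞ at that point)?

1.979

Iteration 1:
  x = (-10 - (-2.6)·3.000) / (4.6) = -0.478
  y = (0 - (-1)·-1.000) / (2) = -0.500
Iteration 2:
  x = (-10 - (-2.6)·-0.500) / (4.6) = -2.457
  y = (0 - (-1)·-0.478) / (2) = -0.239
Residual b − A·x = (0.681, -1.979); ∞-norm = 1.979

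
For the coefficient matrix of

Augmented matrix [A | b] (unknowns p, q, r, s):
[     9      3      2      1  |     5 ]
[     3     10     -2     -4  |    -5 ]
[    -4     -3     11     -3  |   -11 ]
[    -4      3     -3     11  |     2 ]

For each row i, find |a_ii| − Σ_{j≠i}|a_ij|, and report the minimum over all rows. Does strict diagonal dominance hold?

1

row 1: |9| − (3+2+1) = 3
row 2: |10| − (3+2+4) = 1
row 3: |11| − (4+3+3) = 1
row 4: |11| − (4+3+3) = 1
minimum over rows = 1 → strictly diagonally dominant (convergence guaranteed)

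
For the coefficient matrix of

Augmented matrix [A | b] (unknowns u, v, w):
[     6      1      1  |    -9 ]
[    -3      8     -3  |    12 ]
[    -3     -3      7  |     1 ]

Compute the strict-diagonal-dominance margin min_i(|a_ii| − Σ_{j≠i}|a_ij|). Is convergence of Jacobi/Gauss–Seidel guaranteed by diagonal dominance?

1

row 1: |6| − (1+1) = 4
row 2: |8| − (3+3) = 2
row 3: |7| − (3+3) = 1
minimum over rows = 1 → strictly diagonally dominant (convergence guaranteed)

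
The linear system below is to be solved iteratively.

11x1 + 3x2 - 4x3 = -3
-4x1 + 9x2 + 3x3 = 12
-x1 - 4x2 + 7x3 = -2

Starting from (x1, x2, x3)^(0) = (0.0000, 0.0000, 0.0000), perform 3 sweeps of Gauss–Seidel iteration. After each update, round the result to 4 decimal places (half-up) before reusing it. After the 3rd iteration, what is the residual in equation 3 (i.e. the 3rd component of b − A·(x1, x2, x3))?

-0.0003

Iteration 1:
  x1 = (-3 - (3)·0.0000 - (-4)·0.0000) / (11) = -0.2727
  x2 = (12 - (-4)·-0.2727 - (3)·0.0000) / (9) = 1.2121
  x3 = (-2 - (-1)·-0.2727 - (-4)·1.2121) / (7) = 0.3680
Iteration 2:
  x1 = (-3 - (3)·1.2121 - (-4)·0.3680) / (11) = -0.4695
  x2 = (12 - (-4)·-0.4695 - (3)·0.3680) / (9) = 1.0020
  x3 = (-2 - (-1)·-0.4695 - (-4)·1.0020) / (7) = 0.2198
Iteration 3:
  x1 = (-3 - (3)·1.0020 - (-4)·0.2198) / (11) = -0.4661
  x2 = (12 - (-4)·-0.4661 - (3)·0.2198) / (9) = 1.0529
  x3 = (-2 - (-1)·-0.4661 - (-4)·1.0529) / (7) = 0.2494
Residual b − A·x = (-0.0340, -0.0887, -0.0003)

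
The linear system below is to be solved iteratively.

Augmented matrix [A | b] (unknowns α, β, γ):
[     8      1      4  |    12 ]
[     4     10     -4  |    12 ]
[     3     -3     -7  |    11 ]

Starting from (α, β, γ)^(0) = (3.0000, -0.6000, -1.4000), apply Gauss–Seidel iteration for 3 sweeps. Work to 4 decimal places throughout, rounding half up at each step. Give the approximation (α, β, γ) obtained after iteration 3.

(1.9322, 0.0516, -0.7655)

Iteration 1:
  α = (12 - (1)·-0.6000 - (4)·-1.4000) / (8) = 2.2750
  β = (12 - (4)·2.2750 - (-4)·-1.4000) / (10) = -0.2700
  γ = (11 - (3)·2.2750 - (-3)·-0.2700) / (-7) = -0.4807
Iteration 2:
  α = (12 - (1)·-0.2700 - (4)·-0.4807) / (8) = 1.7741
  β = (12 - (4)·1.7741 - (-4)·-0.4807) / (10) = 0.2981
  γ = (11 - (3)·1.7741 - (-3)·0.2981) / (-7) = -0.9389
Iteration 3:
  α = (12 - (1)·0.2981 - (4)·-0.9389) / (8) = 1.9322
  β = (12 - (4)·1.9322 - (-4)·-0.9389) / (10) = 0.0516
  γ = (11 - (3)·1.9322 - (-3)·0.0516) / (-7) = -0.7655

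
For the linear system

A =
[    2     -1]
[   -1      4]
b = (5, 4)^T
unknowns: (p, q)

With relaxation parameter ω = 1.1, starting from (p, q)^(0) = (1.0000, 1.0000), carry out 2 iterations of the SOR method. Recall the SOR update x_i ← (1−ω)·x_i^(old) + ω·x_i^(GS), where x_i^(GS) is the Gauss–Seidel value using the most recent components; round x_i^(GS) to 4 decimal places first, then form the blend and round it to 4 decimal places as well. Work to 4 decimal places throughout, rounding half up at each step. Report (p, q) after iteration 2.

Iteration 1:
  p: GS value = (5 - (-1)·1.0000) / (2) = 3.0000;  p ← (1−ω)·1.0000 + ω·3.0000 = 3.2000
  q: GS value = (4 - (-1)·3.2000) / (4) = 1.8000;  q ← (1−ω)·1.0000 + ω·1.8000 = 1.8800
Iteration 2:
  p: GS value = (5 - (-1)·1.8800) / (2) = 3.4400;  p ← (1−ω)·3.2000 + ω·3.4400 = 3.4640
  q: GS value = (4 - (-1)·3.4640) / (4) = 1.8660;  q ← (1−ω)·1.8800 + ω·1.8660 = 1.8646

(3.4640, 1.8646)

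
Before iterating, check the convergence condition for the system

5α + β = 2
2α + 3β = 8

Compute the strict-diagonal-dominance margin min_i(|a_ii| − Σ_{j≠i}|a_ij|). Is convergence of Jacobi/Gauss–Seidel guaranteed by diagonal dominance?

row 1: |5| − (1) = 4
row 2: |3| − (2) = 1
minimum over rows = 1 → strictly diagonally dominant (convergence guaranteed)

1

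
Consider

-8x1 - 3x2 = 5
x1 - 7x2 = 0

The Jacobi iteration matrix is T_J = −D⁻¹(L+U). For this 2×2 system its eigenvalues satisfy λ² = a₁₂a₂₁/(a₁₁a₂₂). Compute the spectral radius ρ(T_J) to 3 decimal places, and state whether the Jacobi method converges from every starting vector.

0.231

a₁₂a₂₁/(a₁₁a₂₂) = (-3)·(1) / ((-8)·(-7)) = -0.053571
ρ = √|-0.053571| = √0.053571 = 0.231
ρ < 1, so Jacobi converges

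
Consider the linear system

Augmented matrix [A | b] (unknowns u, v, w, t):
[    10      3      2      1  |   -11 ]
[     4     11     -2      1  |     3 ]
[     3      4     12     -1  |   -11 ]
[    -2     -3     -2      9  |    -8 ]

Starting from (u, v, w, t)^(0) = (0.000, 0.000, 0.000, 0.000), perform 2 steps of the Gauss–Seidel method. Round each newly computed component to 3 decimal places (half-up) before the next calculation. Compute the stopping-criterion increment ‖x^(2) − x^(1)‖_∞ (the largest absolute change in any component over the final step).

0.087

Iteration 1:
  u = (-11 - (3)·0.000 - (2)·0.000 - (1)·0.000) / (10) = -1.100
  v = (3 - (4)·-1.100 - (-2)·0.000 - (1)·0.000) / (11) = 0.673
  w = (-11 - (3)·-1.100 - (4)·0.673 - (-1)·0.000) / (12) = -0.866
  t = (-8 - (-2)·-1.100 - (-3)·0.673 - (-2)·-0.866) / (9) = -1.101
Iteration 2:
  u = (-11 - (3)·0.673 - (2)·-0.866 - (1)·-1.101) / (10) = -1.019
  v = (3 - (4)·-1.019 - (-2)·-0.866 - (1)·-1.101) / (11) = 0.586
  w = (-11 - (3)·-1.019 - (4)·0.586 - (-1)·-1.101) / (12) = -0.949
  t = (-8 - (-2)·-1.019 - (-3)·0.586 - (-2)·-0.949) / (9) = -1.131
Change: (0.081, -0.087, -0.083, -0.030) → max |·| = 0.087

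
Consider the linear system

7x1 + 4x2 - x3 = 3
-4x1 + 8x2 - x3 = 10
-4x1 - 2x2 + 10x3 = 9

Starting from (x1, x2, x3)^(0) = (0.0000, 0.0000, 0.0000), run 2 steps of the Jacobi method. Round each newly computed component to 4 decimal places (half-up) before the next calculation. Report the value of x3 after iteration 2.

Iteration 1:
  x1 = (3 - (4)·0.0000 - (-1)·0.0000) / (7) = 0.4286
  x2 = (10 - (-4)·0.0000 - (-1)·0.0000) / (8) = 1.2500
  x3 = (9 - (-4)·0.0000 - (-2)·0.0000) / (10) = 0.9000
Iteration 2:
  x1 = (3 - (4)·1.2500 - (-1)·0.9000) / (7) = -0.1571
  x2 = (10 - (-4)·0.4286 - (-1)·0.9000) / (8) = 1.5768
  x3 = (9 - (-4)·0.4286 - (-2)·1.2500) / (10) = 1.3214

1.3214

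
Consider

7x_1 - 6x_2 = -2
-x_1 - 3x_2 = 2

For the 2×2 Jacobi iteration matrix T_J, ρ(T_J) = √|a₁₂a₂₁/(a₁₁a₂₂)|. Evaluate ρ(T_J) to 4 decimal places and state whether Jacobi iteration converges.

a₁₂a₂₁/(a₁₁a₂₂) = (-6)·(-1) / ((7)·(-3)) = -0.285714
ρ = √|-0.285714| = √0.285714 = 0.5345
ρ < 1, so Jacobi converges

0.5345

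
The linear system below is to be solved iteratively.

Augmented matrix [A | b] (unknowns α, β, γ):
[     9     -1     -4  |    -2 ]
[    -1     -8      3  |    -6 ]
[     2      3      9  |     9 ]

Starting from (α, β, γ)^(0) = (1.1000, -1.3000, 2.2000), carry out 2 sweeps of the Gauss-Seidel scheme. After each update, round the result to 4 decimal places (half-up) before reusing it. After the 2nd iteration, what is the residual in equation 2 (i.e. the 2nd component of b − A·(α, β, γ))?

-0.9612

Iteration 1:
  α = (-2 - (-1)·-1.3000 - (-4)·2.2000) / (9) = 0.6111
  β = (-6 - (-1)·0.6111 - (3)·2.2000) / (-8) = 1.4986
  γ = (9 - (2)·0.6111 - (3)·1.4986) / (9) = 0.3647
Iteration 2:
  α = (-2 - (-1)·1.4986 - (-4)·0.3647) / (9) = 0.1064
  β = (-6 - (-1)·0.1064 - (3)·0.3647) / (-8) = 0.8735
  γ = (9 - (2)·0.1064 - (3)·0.8735) / (9) = 0.6852
Residual b − A·x = (0.6567, -0.9612, -0.0001)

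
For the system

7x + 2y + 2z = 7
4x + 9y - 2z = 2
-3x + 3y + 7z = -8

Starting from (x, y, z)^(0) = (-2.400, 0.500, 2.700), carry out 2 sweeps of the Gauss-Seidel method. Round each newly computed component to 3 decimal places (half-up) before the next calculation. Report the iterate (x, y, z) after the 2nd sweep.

(1.188, -0.626, -0.365)

Iteration 1:
  x = (7 - (2)·0.500 - (2)·2.700) / (7) = 0.086
  y = (2 - (4)·0.086 - (-2)·2.700) / (9) = 0.784
  z = (-8 - (-3)·0.086 - (3)·0.784) / (7) = -1.442
Iteration 2:
  x = (7 - (2)·0.784 - (2)·-1.442) / (7) = 1.188
  y = (2 - (4)·1.188 - (-2)·-1.442) / (9) = -0.626
  z = (-8 - (-3)·1.188 - (3)·-0.626) / (7) = -0.365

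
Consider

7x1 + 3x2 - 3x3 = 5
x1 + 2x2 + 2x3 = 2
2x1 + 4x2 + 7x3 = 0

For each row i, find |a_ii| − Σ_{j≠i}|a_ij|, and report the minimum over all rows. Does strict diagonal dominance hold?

-1

row 1: |7| − (3+3) = 1
row 2: |2| − (1+2) = -1
row 3: |7| − (2+4) = 1
minimum over rows = -1 → not strictly diagonally dominant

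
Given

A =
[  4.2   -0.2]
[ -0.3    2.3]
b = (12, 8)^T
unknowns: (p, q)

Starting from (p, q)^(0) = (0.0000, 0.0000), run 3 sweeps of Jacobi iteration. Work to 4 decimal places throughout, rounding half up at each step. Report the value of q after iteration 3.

Iteration 1:
  p = (12 - (-0.2)·0.0000) / (4.2) = 2.8571
  q = (8 - (-0.3)·0.0000) / (2.3) = 3.4783
Iteration 2:
  p = (12 - (-0.2)·3.4783) / (4.2) = 3.0228
  q = (8 - (-0.3)·2.8571) / (2.3) = 3.8509
Iteration 3:
  p = (12 - (-0.2)·3.8509) / (4.2) = 3.0405
  q = (8 - (-0.3)·3.0228) / (2.3) = 3.8725

3.8725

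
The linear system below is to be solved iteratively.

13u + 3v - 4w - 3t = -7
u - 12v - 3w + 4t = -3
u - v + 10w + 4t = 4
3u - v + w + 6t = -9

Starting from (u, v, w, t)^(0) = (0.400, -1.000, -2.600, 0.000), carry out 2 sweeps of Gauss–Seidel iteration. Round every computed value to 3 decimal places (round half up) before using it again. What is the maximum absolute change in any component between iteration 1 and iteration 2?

Iteration 1:
  u = (-7 - (3)·-1.000 - (-4)·-2.600 - (-3)·0.000) / (13) = -1.108
  v = (-3 - (1)·-1.108 - (-3)·-2.600 - (4)·0.000) / (-12) = 0.808
  w = (4 - (1)·-1.108 - (-1)·0.808 - (4)·0.000) / (10) = 0.592
  t = (-9 - (3)·-1.108 - (-1)·0.808 - (1)·0.592) / (6) = -0.910
Iteration 2:
  u = (-7 - (3)·0.808 - (-4)·0.592 - (-3)·-0.910) / (13) = -0.753
  v = (-3 - (1)·-0.753 - (-3)·0.592 - (4)·-0.910) / (-12) = -0.264
  w = (4 - (1)·-0.753 - (-1)·-0.264 - (4)·-0.910) / (10) = 0.813
  t = (-9 - (3)·-0.753 - (-1)·-0.264 - (1)·0.813) / (6) = -1.303
Change: (0.355, -1.072, 0.221, -0.393) → max |·| = 1.072

1.072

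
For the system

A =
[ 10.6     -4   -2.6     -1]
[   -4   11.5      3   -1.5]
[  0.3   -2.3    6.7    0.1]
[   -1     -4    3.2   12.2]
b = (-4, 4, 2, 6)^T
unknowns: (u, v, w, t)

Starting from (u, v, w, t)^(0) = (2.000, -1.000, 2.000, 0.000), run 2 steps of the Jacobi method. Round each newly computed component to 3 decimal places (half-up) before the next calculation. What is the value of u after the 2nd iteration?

Iteration 1:
  u = (-4 - (-4)·-1.000 - (-2.6)·2.000 - (-1)·0.000) / (10.6) = -0.264
  v = (4 - (-4)·2.000 - (3)·2.000 - (-1.5)·0.000) / (11.5) = 0.522
  w = (2 - (0.3)·2.000 - (-2.3)·-1.000 - (0.1)·0.000) / (6.7) = -0.134
  t = (6 - (-1)·2.000 - (-4)·-1.000 - (3.2)·2.000) / (12.2) = -0.197
Iteration 2:
  u = (-4 - (-4)·0.522 - (-2.6)·-0.134 - (-1)·-0.197) / (10.6) = -0.232
  v = (4 - (-4)·-0.264 - (3)·-0.134 - (-1.5)·-0.197) / (11.5) = 0.265
  w = (2 - (0.3)·-0.264 - (-2.3)·0.522 - (0.1)·-0.197) / (6.7) = 0.492
  t = (6 - (-1)·-0.264 - (-4)·0.522 - (3.2)·-0.134) / (12.2) = 0.676

-0.232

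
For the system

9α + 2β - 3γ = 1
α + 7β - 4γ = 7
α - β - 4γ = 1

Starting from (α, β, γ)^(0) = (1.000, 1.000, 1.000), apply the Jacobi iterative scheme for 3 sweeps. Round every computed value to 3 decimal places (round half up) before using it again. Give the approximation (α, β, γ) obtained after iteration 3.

Iteration 1:
  α = (1 - (2)·1.000 - (-3)·1.000) / (9) = 0.222
  β = (7 - (1)·1.000 - (-4)·1.000) / (7) = 1.429
  γ = (1 - (1)·1.000 - (-1)·1.000) / (-4) = -0.250
Iteration 2:
  α = (1 - (2)·1.429 - (-3)·-0.250) / (9) = -0.290
  β = (7 - (1)·0.222 - (-4)·-0.250) / (7) = 0.825
  γ = (1 - (1)·0.222 - (-1)·1.429) / (-4) = -0.552
Iteration 3:
  α = (1 - (2)·0.825 - (-3)·-0.552) / (9) = -0.256
  β = (7 - (1)·-0.290 - (-4)·-0.552) / (7) = 0.726
  γ = (1 - (1)·-0.290 - (-1)·0.825) / (-4) = -0.529

(-0.256, 0.726, -0.529)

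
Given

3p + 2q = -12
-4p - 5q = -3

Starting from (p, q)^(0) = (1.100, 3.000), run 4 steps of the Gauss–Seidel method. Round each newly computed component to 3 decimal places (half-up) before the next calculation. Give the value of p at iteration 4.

Iteration 1:
  p = (-12 - (2)·3.000) / (3) = -6.000
  q = (-3 - (-4)·-6.000) / (-5) = 5.400
Iteration 2:
  p = (-12 - (2)·5.400) / (3) = -7.600
  q = (-3 - (-4)·-7.600) / (-5) = 6.680
Iteration 3:
  p = (-12 - (2)·6.680) / (3) = -8.453
  q = (-3 - (-4)·-8.453) / (-5) = 7.362
Iteration 4:
  p = (-12 - (2)·7.362) / (3) = -8.908
  q = (-3 - (-4)·-8.908) / (-5) = 7.726

-8.908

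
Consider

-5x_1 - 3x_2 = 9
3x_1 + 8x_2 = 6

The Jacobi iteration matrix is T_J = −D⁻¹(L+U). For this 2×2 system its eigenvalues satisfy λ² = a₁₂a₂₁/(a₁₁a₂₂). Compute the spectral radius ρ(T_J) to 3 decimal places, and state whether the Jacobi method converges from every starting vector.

0.474

a₁₂a₂₁/(a₁₁a₂₂) = (-3)·(3) / ((-5)·(8)) = 0.225000
ρ = √|0.225000| = √0.225000 = 0.474
ρ < 1, so Jacobi converges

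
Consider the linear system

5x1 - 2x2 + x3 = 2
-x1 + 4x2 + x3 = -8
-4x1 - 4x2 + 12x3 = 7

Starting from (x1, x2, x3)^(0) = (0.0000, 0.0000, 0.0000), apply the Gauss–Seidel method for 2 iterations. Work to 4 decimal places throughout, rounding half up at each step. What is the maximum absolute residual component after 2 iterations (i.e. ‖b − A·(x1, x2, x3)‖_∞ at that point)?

Iteration 1:
  x1 = (2 - (-2)·0.0000 - (1)·0.0000) / (5) = 0.4000
  x2 = (-8 - (-1)·0.4000 - (1)·0.0000) / (4) = -1.9000
  x3 = (7 - (-4)·0.4000 - (-4)·-1.9000) / (12) = 0.0833
Iteration 2:
  x1 = (2 - (-2)·-1.9000 - (1)·0.0833) / (5) = -0.3767
  x2 = (-8 - (-1)·-0.3767 - (1)·0.0833) / (4) = -2.1150
  x3 = (7 - (-4)·-0.3767 - (-4)·-2.1150) / (12) = -0.2472
Residual b − A·x = (-0.0993, 0.3305, -0.0004); ∞-norm = 0.3305

0.3305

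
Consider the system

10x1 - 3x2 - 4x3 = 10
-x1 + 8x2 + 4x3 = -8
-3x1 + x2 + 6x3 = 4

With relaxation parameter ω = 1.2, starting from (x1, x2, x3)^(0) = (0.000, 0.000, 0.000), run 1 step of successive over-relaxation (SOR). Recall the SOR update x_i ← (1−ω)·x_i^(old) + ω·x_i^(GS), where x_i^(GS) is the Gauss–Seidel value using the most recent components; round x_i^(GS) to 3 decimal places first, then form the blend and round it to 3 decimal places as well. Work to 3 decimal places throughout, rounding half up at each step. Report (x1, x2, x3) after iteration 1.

Iteration 1:
  x1: GS value = (10 - (-3)·0.000 - (-4)·0.000) / (10) = 1.000;  x1 ← (1−ω)·0.000 + ω·1.000 = 1.200
  x2: GS value = (-8 - (-1)·1.200 - (4)·0.000) / (8) = -0.850;  x2 ← (1−ω)·0.000 + ω·-0.850 = -1.020
  x3: GS value = (4 - (-3)·1.200 - (1)·-1.020) / (6) = 1.437;  x3 ← (1−ω)·0.000 + ω·1.437 = 1.724

(1.200, -1.020, 1.724)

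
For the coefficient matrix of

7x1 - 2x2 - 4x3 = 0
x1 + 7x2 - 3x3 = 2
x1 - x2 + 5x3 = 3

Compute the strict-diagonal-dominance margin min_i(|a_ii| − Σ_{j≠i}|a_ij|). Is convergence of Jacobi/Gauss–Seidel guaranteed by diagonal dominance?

row 1: |7| − (2+4) = 1
row 2: |7| − (1+3) = 3
row 3: |5| − (1+1) = 3
minimum over rows = 1 → strictly diagonally dominant (convergence guaranteed)

1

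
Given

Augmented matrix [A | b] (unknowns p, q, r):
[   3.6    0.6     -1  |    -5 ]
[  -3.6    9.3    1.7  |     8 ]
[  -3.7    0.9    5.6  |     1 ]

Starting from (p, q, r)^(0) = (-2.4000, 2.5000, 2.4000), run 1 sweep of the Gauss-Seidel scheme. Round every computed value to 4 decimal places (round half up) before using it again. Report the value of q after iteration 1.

-0.0194

Iteration 1:
  p = (-5 - (0.6)·2.5000 - (-1)·2.4000) / (3.6) = -1.1389
  q = (8 - (-3.6)·-1.1389 - (1.7)·2.4000) / (9.3) = -0.0194
  r = (1 - (-3.7)·-1.1389 - (0.9)·-0.0194) / (5.6) = -0.5708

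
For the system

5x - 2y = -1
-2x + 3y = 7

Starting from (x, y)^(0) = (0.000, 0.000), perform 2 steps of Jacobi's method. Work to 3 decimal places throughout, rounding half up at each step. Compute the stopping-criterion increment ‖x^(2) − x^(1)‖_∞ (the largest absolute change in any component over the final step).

Iteration 1:
  x = (-1 - (-2)·0.000) / (5) = -0.200
  y = (7 - (-2)·0.000) / (3) = 2.333
Iteration 2:
  x = (-1 - (-2)·2.333) / (5) = 0.733
  y = (7 - (-2)·-0.200) / (3) = 2.200
Change: (0.933, -0.133) → max |·| = 0.933

0.933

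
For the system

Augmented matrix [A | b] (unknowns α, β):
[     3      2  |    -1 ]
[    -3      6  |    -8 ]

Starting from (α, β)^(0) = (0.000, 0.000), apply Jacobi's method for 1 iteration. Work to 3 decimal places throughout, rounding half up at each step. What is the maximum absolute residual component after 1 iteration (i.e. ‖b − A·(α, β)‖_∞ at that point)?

2.665

Iteration 1:
  α = (-1 - (2)·0.000) / (3) = -0.333
  β = (-8 - (-3)·0.000) / (6) = -1.333
Residual b − A·x = (2.665, -1.001); ∞-norm = 2.665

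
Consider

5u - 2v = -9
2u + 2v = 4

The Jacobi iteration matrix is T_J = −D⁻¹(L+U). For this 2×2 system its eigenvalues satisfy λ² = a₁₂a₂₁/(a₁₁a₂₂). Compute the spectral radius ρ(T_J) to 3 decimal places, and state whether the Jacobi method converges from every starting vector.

a₁₂a₂₁/(a₁₁a₂₂) = (-2)·(2) / ((5)·(2)) = -0.400000
ρ = √|-0.400000| = √0.400000 = 0.632
ρ < 1, so Jacobi converges

0.632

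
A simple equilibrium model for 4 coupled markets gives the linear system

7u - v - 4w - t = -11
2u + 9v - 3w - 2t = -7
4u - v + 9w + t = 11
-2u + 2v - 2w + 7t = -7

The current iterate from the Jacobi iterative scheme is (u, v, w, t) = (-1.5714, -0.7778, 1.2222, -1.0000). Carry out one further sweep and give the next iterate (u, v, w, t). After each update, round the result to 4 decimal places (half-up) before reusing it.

One sweep:
  u = (-11 - (-1)·-0.7778 - (-4)·1.2222 - (-1)·-1.0000) / (7) = -1.1270
  v = (-7 - (2)·-1.5714 - (-3)·1.2222 - (-2)·-1.0000) / (9) = -0.2434
  w = (11 - (4)·-1.5714 - (-1)·-0.7778 - (1)·-1.0000) / (9) = 1.9453
  t = (-7 - (-2)·-1.5714 - (2)·-0.7778 - (-2)·1.2222) / (7) = -0.8775

(-1.1270, -0.2434, 1.9453, -0.8775)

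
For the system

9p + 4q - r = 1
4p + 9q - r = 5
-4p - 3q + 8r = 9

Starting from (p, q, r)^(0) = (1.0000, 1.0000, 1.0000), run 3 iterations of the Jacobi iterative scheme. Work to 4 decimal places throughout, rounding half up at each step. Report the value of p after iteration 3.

-0.1565

Iteration 1:
  p = (1 - (4)·1.0000 - (-1)·1.0000) / (9) = -0.2222
  q = (5 - (4)·1.0000 - (-1)·1.0000) / (9) = 0.2222
  r = (9 - (-4)·1.0000 - (-3)·1.0000) / (8) = 2.0000
Iteration 2:
  p = (1 - (4)·0.2222 - (-1)·2.0000) / (9) = 0.2346
  q = (5 - (4)·-0.2222 - (-1)·2.0000) / (9) = 0.8765
  r = (9 - (-4)·-0.2222 - (-3)·0.2222) / (8) = 1.0972
Iteration 3:
  p = (1 - (4)·0.8765 - (-1)·1.0972) / (9) = -0.1565
  q = (5 - (4)·0.2346 - (-1)·1.0972) / (9) = 0.5732
  r = (9 - (-4)·0.2346 - (-3)·0.8765) / (8) = 1.5710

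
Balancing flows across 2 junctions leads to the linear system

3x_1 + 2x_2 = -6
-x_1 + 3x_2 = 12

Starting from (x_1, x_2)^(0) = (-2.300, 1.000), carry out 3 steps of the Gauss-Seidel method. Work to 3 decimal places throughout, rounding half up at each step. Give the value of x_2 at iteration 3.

2.746

Iteration 1:
  x_1 = (-6 - (2)·1.000) / (3) = -2.667
  x_2 = (12 - (-1)·-2.667) / (3) = 3.111
Iteration 2:
  x_1 = (-6 - (2)·3.111) / (3) = -4.074
  x_2 = (12 - (-1)·-4.074) / (3) = 2.642
Iteration 3:
  x_1 = (-6 - (2)·2.642) / (3) = -3.761
  x_2 = (12 - (-1)·-3.761) / (3) = 2.746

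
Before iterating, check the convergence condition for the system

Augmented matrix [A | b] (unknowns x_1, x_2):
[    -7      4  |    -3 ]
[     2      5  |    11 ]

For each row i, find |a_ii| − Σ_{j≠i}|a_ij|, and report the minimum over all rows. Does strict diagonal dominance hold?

row 1: |-7| − (4) = 3
row 2: |5| − (2) = 3
minimum over rows = 3 → strictly diagonally dominant (convergence guaranteed)

3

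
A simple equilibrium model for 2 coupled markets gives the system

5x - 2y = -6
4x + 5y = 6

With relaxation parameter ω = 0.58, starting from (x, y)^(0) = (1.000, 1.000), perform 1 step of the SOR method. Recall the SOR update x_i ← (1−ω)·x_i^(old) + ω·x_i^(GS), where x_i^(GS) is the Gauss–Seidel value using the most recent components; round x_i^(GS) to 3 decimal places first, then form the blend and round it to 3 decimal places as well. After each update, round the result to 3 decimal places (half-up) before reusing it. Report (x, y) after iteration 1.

Iteration 1:
  x: GS value = (-6 - (-2)·1.000) / (5) = -0.800;  x ← (1−ω)·1.000 + ω·-0.800 = -0.044
  y: GS value = (6 - (4)·-0.044) / (5) = 1.235;  y ← (1−ω)·1.000 + ω·1.235 = 1.136

(-0.044, 1.136)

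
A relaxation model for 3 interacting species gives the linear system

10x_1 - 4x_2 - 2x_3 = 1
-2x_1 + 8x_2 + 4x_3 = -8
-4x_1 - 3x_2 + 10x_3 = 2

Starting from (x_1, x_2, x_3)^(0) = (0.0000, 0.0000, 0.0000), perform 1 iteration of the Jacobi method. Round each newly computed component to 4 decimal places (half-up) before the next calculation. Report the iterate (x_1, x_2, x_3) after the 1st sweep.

Iteration 1:
  x_1 = (1 - (-4)·0.0000 - (-2)·0.0000) / (10) = 0.1000
  x_2 = (-8 - (-2)·0.0000 - (4)·0.0000) / (8) = -1.0000
  x_3 = (2 - (-4)·0.0000 - (-3)·0.0000) / (10) = 0.2000

(0.1000, -1.0000, 0.2000)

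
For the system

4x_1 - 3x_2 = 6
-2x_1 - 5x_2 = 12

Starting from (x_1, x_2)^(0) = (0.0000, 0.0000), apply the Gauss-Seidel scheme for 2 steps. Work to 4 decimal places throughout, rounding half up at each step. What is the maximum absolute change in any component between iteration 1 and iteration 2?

Iteration 1:
  x_1 = (6 - (-3)·0.0000) / (4) = 1.5000
  x_2 = (12 - (-2)·1.5000) / (-5) = -3.0000
Iteration 2:
  x_1 = (6 - (-3)·-3.0000) / (4) = -0.7500
  x_2 = (12 - (-2)·-0.7500) / (-5) = -2.1000
Change: (-2.2500, 0.9000) → max |·| = 2.2500

2.2500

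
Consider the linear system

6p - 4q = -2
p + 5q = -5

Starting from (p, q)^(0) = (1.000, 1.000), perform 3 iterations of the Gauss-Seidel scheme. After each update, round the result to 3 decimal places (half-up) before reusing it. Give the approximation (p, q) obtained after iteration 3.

(-0.861, -0.828)

Iteration 1:
  p = (-2 - (-4)·1.000) / (6) = 0.333
  q = (-5 - (1)·0.333) / (5) = -1.067
Iteration 2:
  p = (-2 - (-4)·-1.067) / (6) = -1.045
  q = (-5 - (1)·-1.045) / (5) = -0.791
Iteration 3:
  p = (-2 - (-4)·-0.791) / (6) = -0.861
  q = (-5 - (1)·-0.861) / (5) = -0.828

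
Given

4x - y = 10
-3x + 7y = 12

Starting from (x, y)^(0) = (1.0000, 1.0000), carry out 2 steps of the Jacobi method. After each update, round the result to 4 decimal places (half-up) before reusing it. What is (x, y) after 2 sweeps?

(3.0357, 2.8929)

Iteration 1:
  x = (10 - (-1)·1.0000) / (4) = 2.7500
  y = (12 - (-3)·1.0000) / (7) = 2.1429
Iteration 2:
  x = (10 - (-1)·2.1429) / (4) = 3.0357
  y = (12 - (-3)·2.7500) / (7) = 2.8929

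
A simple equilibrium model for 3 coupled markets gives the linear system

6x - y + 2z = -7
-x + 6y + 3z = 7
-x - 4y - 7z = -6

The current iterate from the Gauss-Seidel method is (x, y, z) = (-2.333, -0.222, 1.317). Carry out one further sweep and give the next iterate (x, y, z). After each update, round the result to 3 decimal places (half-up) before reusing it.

One sweep:
  x = (-7 - (-1)·-0.222 - (2)·1.317) / (6) = -1.643
  y = (7 - (-1)·-1.643 - (3)·1.317) / (6) = 0.234
  z = (-6 - (-1)·-1.643 - (-4)·0.234) / (-7) = 0.958

(-1.643, 0.234, 0.958)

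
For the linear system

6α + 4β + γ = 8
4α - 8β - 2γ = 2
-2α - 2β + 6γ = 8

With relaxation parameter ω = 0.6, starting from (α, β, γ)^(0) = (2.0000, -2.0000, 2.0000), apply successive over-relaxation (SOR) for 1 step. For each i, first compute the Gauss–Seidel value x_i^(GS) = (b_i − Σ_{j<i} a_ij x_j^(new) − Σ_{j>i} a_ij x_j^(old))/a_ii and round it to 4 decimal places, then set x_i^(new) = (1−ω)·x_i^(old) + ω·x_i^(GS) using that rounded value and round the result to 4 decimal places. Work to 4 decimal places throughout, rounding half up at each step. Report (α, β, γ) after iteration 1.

(2.2000, -0.5900, 1.9220)

Iteration 1:
  α: GS value = (8 - (4)·-2.0000 - (1)·2.0000) / (6) = 2.3333;  α ← (1−ω)·2.0000 + ω·2.3333 = 2.2000
  β: GS value = (2 - (4)·2.2000 - (-2)·2.0000) / (-8) = 0.3500;  β ← (1−ω)·-2.0000 + ω·0.3500 = -0.5900
  γ: GS value = (8 - (-2)·2.2000 - (-2)·-0.5900) / (6) = 1.8700;  γ ← (1−ω)·2.0000 + ω·1.8700 = 1.9220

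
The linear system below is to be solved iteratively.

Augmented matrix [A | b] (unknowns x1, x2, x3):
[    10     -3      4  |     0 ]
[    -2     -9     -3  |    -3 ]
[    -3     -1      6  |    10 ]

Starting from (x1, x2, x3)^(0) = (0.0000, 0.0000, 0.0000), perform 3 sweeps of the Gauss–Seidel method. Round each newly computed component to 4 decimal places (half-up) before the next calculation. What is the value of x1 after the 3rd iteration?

-0.5745

Iteration 1:
  x1 = (0 - (-3)·0.0000 - (4)·0.0000) / (10) = 0.0000
  x2 = (-3 - (-2)·0.0000 - (-3)·0.0000) / (-9) = 0.3333
  x3 = (10 - (-3)·0.0000 - (-1)·0.3333) / (6) = 1.7222
Iteration 2:
  x1 = (0 - (-3)·0.3333 - (4)·1.7222) / (10) = -0.5889
  x2 = (-3 - (-2)·-0.5889 - (-3)·1.7222) / (-9) = -0.1099
  x3 = (10 - (-3)·-0.5889 - (-1)·-0.1099) / (6) = 1.3539
Iteration 3:
  x1 = (0 - (-3)·-0.1099 - (4)·1.3539) / (10) = -0.5745
  x2 = (-3 - (-2)·-0.5745 - (-3)·1.3539) / (-9) = 0.0097
  x3 = (10 - (-3)·-0.5745 - (-1)·0.0097) / (6) = 1.3810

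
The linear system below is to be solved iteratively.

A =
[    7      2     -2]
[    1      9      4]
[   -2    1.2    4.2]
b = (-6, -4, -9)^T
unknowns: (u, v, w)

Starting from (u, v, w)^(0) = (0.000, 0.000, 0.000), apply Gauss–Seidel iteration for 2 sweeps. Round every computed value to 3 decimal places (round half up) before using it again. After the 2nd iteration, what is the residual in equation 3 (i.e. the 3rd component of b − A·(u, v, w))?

Iteration 1:
  u = (-6 - (2)·0.000 - (-2)·0.000) / (7) = -0.857
  v = (-4 - (1)·-0.857 - (4)·0.000) / (9) = -0.349
  w = (-9 - (-2)·-0.857 - (1.2)·-0.349) / (4.2) = -2.451
Iteration 2:
  u = (-6 - (2)·-0.349 - (-2)·-2.451) / (7) = -1.458
  v = (-4 - (1)·-1.458 - (4)·-2.451) / (9) = 0.807
  w = (-9 - (-2)·-1.458 - (1.2)·0.807) / (4.2) = -3.068
Residual b − A·x = (-3.544, 2.467, 0.001)

0.001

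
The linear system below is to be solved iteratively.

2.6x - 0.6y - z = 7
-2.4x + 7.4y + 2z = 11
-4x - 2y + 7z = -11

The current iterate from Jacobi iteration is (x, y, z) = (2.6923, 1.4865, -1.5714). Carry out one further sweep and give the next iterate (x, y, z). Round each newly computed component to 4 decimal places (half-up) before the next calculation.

(2.4310, 2.7844, 0.3917)

One sweep:
  x = (7 - (-0.6)·1.4865 - (-1)·-1.5714) / (2.6) = 2.4310
  y = (11 - (-2.4)·2.6923 - (2)·-1.5714) / (7.4) = 2.7844
  z = (-11 - (-4)·2.6923 - (-2)·1.4865) / (7) = 0.3917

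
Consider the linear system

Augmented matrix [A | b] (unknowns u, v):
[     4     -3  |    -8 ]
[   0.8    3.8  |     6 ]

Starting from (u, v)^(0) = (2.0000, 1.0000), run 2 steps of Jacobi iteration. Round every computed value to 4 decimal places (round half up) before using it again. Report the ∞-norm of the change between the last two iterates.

0.6842

Iteration 1:
  u = (-8 - (-3)·1.0000) / (4) = -1.2500
  v = (6 - (0.8)·2.0000) / (3.8) = 1.1579
Iteration 2:
  u = (-8 - (-3)·1.1579) / (4) = -1.1316
  v = (6 - (0.8)·-1.2500) / (3.8) = 1.8421
Change: (0.1184, 0.6842) → max |·| = 0.6842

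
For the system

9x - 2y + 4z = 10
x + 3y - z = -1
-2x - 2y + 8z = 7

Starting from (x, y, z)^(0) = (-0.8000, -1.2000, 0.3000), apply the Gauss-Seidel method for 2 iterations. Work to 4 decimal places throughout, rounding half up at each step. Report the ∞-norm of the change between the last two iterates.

Iteration 1:
  x = (10 - (-2)·-1.2000 - (4)·0.3000) / (9) = 0.7111
  y = (-1 - (1)·0.7111 - (-1)·0.3000) / (3) = -0.4704
  z = (7 - (-2)·0.7111 - (-2)·-0.4704) / (8) = 0.9352
Iteration 2:
  x = (10 - (-2)·-0.4704 - (4)·0.9352) / (9) = 0.5909
  y = (-1 - (1)·0.5909 - (-1)·0.9352) / (3) = -0.2186
  z = (7 - (-2)·0.5909 - (-2)·-0.2186) / (8) = 0.9681
Change: (-0.1202, 0.2518, 0.0329) → max |·| = 0.2518

0.2518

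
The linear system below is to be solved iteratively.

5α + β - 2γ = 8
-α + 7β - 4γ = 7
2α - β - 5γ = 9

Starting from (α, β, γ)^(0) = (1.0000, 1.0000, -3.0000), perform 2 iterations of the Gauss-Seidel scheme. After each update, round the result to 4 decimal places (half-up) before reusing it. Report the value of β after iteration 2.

Iteration 1:
  α = (8 - (1)·1.0000 - (-2)·-3.0000) / (5) = 0.2000
  β = (7 - (-1)·0.2000 - (-4)·-3.0000) / (7) = -0.6857
  γ = (9 - (2)·0.2000 - (-1)·-0.6857) / (-5) = -1.5829
Iteration 2:
  α = (8 - (1)·-0.6857 - (-2)·-1.5829) / (5) = 1.1040
  β = (7 - (-1)·1.1040 - (-4)·-1.5829) / (7) = 0.2532
  γ = (9 - (2)·1.1040 - (-1)·0.2532) / (-5) = -1.4090

0.2532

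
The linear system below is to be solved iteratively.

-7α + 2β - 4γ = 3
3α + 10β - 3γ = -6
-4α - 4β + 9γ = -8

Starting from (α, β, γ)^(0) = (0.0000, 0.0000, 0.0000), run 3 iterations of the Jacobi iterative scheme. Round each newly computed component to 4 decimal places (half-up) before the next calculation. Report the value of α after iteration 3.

Iteration 1:
  α = (3 - (2)·0.0000 - (-4)·0.0000) / (-7) = -0.4286
  β = (-6 - (3)·0.0000 - (-3)·0.0000) / (10) = -0.6000
  γ = (-8 - (-4)·0.0000 - (-4)·0.0000) / (9) = -0.8889
Iteration 2:
  α = (3 - (2)·-0.6000 - (-4)·-0.8889) / (-7) = -0.0921
  β = (-6 - (3)·-0.4286 - (-3)·-0.8889) / (10) = -0.7381
  γ = (-8 - (-4)·-0.4286 - (-4)·-0.6000) / (9) = -1.3460
Iteration 3:
  α = (3 - (2)·-0.7381 - (-4)·-1.3460) / (-7) = 0.1297
  β = (-6 - (3)·-0.0921 - (-3)·-1.3460) / (10) = -0.9762
  γ = (-8 - (-4)·-0.0921 - (-4)·-0.7381) / (9) = -1.2579

0.1297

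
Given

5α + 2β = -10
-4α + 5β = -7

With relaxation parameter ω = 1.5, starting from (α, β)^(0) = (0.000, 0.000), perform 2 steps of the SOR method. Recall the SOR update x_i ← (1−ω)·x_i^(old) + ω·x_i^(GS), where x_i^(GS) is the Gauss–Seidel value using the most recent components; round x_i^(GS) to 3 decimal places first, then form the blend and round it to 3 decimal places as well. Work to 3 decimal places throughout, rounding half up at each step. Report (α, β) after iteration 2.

Iteration 1:
  α: GS value = (-10 - (2)·0.000) / (5) = -2.000;  α ← (1−ω)·0.000 + ω·-2.000 = -3.000
  β: GS value = (-7 - (-4)·-3.000) / (5) = -3.800;  β ← (1−ω)·0.000 + ω·-3.800 = -5.700
Iteration 2:
  α: GS value = (-10 - (2)·-5.700) / (5) = 0.280;  α ← (1−ω)·-3.000 + ω·0.280 = 1.920
  β: GS value = (-7 - (-4)·1.920) / (5) = 0.136;  β ← (1−ω)·-5.700 + ω·0.136 = 3.054

(1.920, 3.054)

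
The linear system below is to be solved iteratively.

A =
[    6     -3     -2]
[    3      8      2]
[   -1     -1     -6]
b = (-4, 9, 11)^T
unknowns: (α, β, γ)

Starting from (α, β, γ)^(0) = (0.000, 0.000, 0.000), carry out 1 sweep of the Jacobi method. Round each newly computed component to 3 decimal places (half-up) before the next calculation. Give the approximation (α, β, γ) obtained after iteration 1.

(-0.667, 1.125, -1.833)

Iteration 1:
  α = (-4 - (-3)·0.000 - (-2)·0.000) / (6) = -0.667
  β = (9 - (3)·0.000 - (2)·0.000) / (8) = 1.125
  γ = (11 - (-1)·0.000 - (-1)·0.000) / (-6) = -1.833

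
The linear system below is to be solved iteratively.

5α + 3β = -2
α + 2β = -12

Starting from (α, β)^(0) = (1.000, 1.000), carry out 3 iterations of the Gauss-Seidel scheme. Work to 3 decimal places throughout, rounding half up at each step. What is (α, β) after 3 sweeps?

Iteration 1:
  α = (-2 - (3)·1.000) / (5) = -1.000
  β = (-12 - (1)·-1.000) / (2) = -5.500
Iteration 2:
  α = (-2 - (3)·-5.500) / (5) = 2.900
  β = (-12 - (1)·2.900) / (2) = -7.450
Iteration 3:
  α = (-2 - (3)·-7.450) / (5) = 4.070
  β = (-12 - (1)·4.070) / (2) = -8.035

(4.070, -8.035)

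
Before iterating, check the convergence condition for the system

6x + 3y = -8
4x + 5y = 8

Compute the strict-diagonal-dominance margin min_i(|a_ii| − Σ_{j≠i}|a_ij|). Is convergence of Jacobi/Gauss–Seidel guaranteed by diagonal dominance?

1

row 1: |6| − (3) = 3
row 2: |5| − (4) = 1
minimum over rows = 1 → strictly diagonally dominant (convergence guaranteed)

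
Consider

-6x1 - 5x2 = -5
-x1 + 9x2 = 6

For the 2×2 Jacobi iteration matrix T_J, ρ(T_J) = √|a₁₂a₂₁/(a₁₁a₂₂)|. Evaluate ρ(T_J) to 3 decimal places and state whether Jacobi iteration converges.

0.304

a₁₂a₂₁/(a₁₁a₂₂) = (-5)·(-1) / ((-6)·(9)) = -0.092593
ρ = √|-0.092593| = √0.092593 = 0.304
ρ < 1, so Jacobi converges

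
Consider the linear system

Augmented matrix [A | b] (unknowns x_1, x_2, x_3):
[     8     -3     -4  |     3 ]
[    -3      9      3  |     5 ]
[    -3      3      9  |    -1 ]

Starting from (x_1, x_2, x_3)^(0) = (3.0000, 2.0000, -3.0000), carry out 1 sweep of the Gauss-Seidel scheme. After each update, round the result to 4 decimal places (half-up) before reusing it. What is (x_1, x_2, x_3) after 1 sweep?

(-0.3750, 1.4306, -0.7130)

Iteration 1:
  x_1 = (3 - (-3)·2.0000 - (-4)·-3.0000) / (8) = -0.3750
  x_2 = (5 - (-3)·-0.3750 - (3)·-3.0000) / (9) = 1.4306
  x_3 = (-1 - (-3)·-0.3750 - (3)·1.4306) / (9) = -0.7130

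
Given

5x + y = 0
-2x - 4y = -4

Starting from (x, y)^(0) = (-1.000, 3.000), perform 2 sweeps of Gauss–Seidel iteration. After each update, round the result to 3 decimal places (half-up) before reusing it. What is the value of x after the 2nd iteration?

-0.260

Iteration 1:
  x = (0 - (1)·3.000) / (5) = -0.600
  y = (-4 - (-2)·-0.600) / (-4) = 1.300
Iteration 2:
  x = (0 - (1)·1.300) / (5) = -0.260
  y = (-4 - (-2)·-0.260) / (-4) = 1.130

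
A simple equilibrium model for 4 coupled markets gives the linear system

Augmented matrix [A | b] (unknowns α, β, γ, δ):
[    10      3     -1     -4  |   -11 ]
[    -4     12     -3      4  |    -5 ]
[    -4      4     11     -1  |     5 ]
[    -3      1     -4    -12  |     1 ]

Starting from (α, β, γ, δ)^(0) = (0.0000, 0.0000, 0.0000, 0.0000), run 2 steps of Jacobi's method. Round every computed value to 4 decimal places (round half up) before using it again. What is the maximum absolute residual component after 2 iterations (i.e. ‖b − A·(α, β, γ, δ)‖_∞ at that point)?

Iteration 1:
  α = (-11 - (3)·0.0000 - (-1)·0.0000 - (-4)·0.0000) / (10) = -1.1000
  β = (-5 - (-4)·0.0000 - (-3)·0.0000 - (4)·0.0000) / (12) = -0.4167
  γ = (5 - (-4)·0.0000 - (4)·0.0000 - (-1)·0.0000) / (11) = 0.4545
  δ = (1 - (-3)·0.0000 - (1)·0.0000 - (-4)·0.0000) / (-12) = -0.0833
Iteration 2:
  α = (-11 - (3)·-0.4167 - (-1)·0.4545 - (-4)·-0.0833) / (10) = -0.9629
  β = (-5 - (-4)·-1.1000 - (-3)·0.4545 - (4)·-0.0833) / (12) = -0.6419
  γ = (5 - (-4)·-1.1000 - (4)·-0.4167 - (-1)·-0.0833) / (11) = 0.1985
  δ = (1 - (-3)·-1.1000 - (1)·-0.4167 - (-4)·0.4545) / (-12) = 0.0054
Residual b − A·x = (0.7748, -0.5749, 1.5379, -0.3880); ∞-norm = 1.5379

1.5379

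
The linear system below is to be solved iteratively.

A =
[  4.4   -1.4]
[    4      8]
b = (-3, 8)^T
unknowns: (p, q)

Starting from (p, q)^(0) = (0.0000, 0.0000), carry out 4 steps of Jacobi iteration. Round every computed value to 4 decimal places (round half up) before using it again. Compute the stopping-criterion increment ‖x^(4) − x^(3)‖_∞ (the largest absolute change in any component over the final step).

0.0542

Iteration 1:
  p = (-3 - (-1.4)·0.0000) / (4.4) = -0.6818
  q = (8 - (4)·0.0000) / (8) = 1.0000
Iteration 2:
  p = (-3 - (-1.4)·1.0000) / (4.4) = -0.3636
  q = (8 - (4)·-0.6818) / (8) = 1.3409
Iteration 3:
  p = (-3 - (-1.4)·1.3409) / (4.4) = -0.2552
  q = (8 - (4)·-0.3636) / (8) = 1.1818
Iteration 4:
  p = (-3 - (-1.4)·1.1818) / (4.4) = -0.3058
  q = (8 - (4)·-0.2552) / (8) = 1.1276
Change: (-0.0506, -0.0542) → max |·| = 0.0542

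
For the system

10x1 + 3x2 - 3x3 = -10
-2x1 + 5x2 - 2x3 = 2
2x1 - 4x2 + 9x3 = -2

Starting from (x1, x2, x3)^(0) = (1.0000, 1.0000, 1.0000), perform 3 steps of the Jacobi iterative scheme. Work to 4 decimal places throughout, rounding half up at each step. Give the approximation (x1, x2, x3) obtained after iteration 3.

Iteration 1:
  x1 = (-10 - (3)·1.0000 - (-3)·1.0000) / (10) = -1.0000
  x2 = (2 - (-2)·1.0000 - (-2)·1.0000) / (5) = 1.2000
  x3 = (-2 - (2)·1.0000 - (-4)·1.0000) / (9) = 0.0000
Iteration 2:
  x1 = (-10 - (3)·1.2000 - (-3)·0.0000) / (10) = -1.3600
  x2 = (2 - (-2)·-1.0000 - (-2)·0.0000) / (5) = 0.0000
  x3 = (-2 - (2)·-1.0000 - (-4)·1.2000) / (9) = 0.5333
Iteration 3:
  x1 = (-10 - (3)·0.0000 - (-3)·0.5333) / (10) = -0.8400
  x2 = (2 - (-2)·-1.3600 - (-2)·0.5333) / (5) = 0.0693
  x3 = (-2 - (2)·-1.3600 - (-4)·0.0000) / (9) = 0.0800

(-0.8400, 0.0693, 0.0800)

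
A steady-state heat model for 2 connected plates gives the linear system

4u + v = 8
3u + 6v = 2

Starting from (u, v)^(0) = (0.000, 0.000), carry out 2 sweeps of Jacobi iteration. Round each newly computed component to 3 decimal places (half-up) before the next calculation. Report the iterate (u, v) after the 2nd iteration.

Iteration 1:
  u = (8 - (1)·0.000) / (4) = 2.000
  v = (2 - (3)·0.000) / (6) = 0.333
Iteration 2:
  u = (8 - (1)·0.333) / (4) = 1.917
  v = (2 - (3)·2.000) / (6) = -0.667

(1.917, -0.667)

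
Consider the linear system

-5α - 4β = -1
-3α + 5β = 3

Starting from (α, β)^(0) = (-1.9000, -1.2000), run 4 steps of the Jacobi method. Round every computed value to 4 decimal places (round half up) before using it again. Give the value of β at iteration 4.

Iteration 1:
  α = (-1 - (-4)·-1.2000) / (-5) = 1.1600
  β = (3 - (-3)·-1.9000) / (5) = -0.5400
Iteration 2:
  α = (-1 - (-4)·-0.5400) / (-5) = 0.6320
  β = (3 - (-3)·1.1600) / (5) = 1.2960
Iteration 3:
  α = (-1 - (-4)·1.2960) / (-5) = -0.8368
  β = (3 - (-3)·0.6320) / (5) = 0.9792
Iteration 4:
  α = (-1 - (-4)·0.9792) / (-5) = -0.5834
  β = (3 - (-3)·-0.8368) / (5) = 0.0979

0.0979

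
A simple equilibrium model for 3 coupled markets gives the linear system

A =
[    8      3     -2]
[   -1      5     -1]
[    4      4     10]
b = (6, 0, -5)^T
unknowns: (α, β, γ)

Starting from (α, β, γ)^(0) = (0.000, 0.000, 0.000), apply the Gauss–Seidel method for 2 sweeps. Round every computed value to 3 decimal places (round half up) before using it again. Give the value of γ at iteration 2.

Iteration 1:
  α = (6 - (3)·0.000 - (-2)·0.000) / (8) = 0.750
  β = (0 - (-1)·0.750 - (-1)·0.000) / (5) = 0.150
  γ = (-5 - (4)·0.750 - (4)·0.150) / (10) = -0.860
Iteration 2:
  α = (6 - (3)·0.150 - (-2)·-0.860) / (8) = 0.479
  β = (0 - (-1)·0.479 - (-1)·-0.860) / (5) = -0.076
  γ = (-5 - (4)·0.479 - (4)·-0.076) / (10) = -0.661

-0.661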